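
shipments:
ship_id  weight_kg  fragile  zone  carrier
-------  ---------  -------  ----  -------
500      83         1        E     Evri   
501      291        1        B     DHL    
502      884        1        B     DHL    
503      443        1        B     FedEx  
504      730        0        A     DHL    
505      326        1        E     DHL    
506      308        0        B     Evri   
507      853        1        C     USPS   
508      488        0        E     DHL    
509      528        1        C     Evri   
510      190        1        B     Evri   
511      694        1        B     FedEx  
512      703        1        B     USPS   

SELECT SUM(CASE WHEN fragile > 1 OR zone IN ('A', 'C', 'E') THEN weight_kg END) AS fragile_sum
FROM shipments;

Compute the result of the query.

3008

ship_id=500: ✓ → 83
ship_id=501: ✗
ship_id=502: ✗
ship_id=503: ✗
ship_id=504: ✓ → 730
ship_id=505: ✓ → 326
ship_id=506: ✗
ship_id=507: ✓ → 853
ship_id=508: ✓ → 488
ship_id=509: ✓ → 528
ship_id=510: ✗
ship_id=511: ✗
ship_id=512: ✗
fragile_sum = 83 + 730 + 326 + 853 + 488 + 528 = 3008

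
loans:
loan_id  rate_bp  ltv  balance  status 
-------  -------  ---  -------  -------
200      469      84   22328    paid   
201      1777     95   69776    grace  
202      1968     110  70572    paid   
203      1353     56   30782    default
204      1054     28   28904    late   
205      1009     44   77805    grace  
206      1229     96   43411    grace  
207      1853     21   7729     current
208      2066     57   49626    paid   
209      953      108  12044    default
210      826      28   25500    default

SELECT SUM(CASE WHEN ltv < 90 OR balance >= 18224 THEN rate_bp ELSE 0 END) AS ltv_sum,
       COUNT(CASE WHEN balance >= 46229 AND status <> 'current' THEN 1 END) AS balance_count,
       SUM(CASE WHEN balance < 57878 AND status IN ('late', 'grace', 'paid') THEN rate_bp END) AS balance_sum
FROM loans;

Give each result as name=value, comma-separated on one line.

[ltv_sum: ltv < 90 OR balance >= 18224]
loan_id=200: ✓ → 469
loan_id=201: ✓ → 1777
loan_id=202: ✓ → 1968
loan_id=203: ✓ → 1353
loan_id=204: ✓ → 1054
loan_id=205: ✓ → 1009
loan_id=206: ✓ → 1229
loan_id=207: ✓ → 1853
loan_id=208: ✓ → 2066
loan_id=209: ✗
loan_id=210: ✓ → 826
ltv_sum = 469 + 1777 + 1968 + 1353 + 1054 + 1009 + 1229 + 1853 + 2066 + 826 = 13604
—
[balance_count: balance >= 46229 AND status <> 'current']
loan_id=200: ✗
loan_id=201: ✓ → 1
loan_id=202: ✓ → 1
loan_id=203: ✗
loan_id=204: ✗
loan_id=205: ✓ → 1
loan_id=206: ✗
loan_id=207: ✗
loan_id=208: ✓ → 1
loan_id=209: ✗
loan_id=210: ✗
balance_count = COUNT(1, 1, 1, 1) = 4
—
[balance_sum: balance < 57878 AND status IN ('late', 'grace', 'paid')]
loan_id=200: ✓ → 469
loan_id=201: ✗
loan_id=202: ✗
loan_id=203: ✗
loan_id=204: ✓ → 1054
loan_id=205: ✗
loan_id=206: ✓ → 1229
loan_id=207: ✗
loan_id=208: ✓ → 2066
loan_id=209: ✗
loan_id=210: ✗
balance_sum = 469 + 1054 + 1229 + 2066 = 4818

ltv_sum=13604, balance_count=4, balance_sum=4818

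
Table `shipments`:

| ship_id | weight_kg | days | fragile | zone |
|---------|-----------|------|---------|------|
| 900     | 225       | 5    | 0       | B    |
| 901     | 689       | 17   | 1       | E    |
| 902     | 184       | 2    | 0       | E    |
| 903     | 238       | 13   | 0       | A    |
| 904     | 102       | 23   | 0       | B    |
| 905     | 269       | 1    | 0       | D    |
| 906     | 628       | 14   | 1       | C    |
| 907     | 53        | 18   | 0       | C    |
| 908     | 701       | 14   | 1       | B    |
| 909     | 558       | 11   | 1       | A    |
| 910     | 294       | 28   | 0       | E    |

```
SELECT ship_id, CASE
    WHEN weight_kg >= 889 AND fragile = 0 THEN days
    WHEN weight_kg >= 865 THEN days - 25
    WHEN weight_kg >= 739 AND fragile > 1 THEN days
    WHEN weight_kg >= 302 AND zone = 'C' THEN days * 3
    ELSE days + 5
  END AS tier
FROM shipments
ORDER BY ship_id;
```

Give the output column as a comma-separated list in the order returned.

ship_id=900: ELSE → 10
ship_id=901: ELSE → 22
ship_id=902: ELSE → 7
ship_id=903: ELSE → 18
ship_id=904: ELSE → 28
ship_id=905: ELSE → 6
ship_id=906: weight_kg >= 302 AND zone = 'C' → 42
ship_id=907: ELSE → 23
ship_id=908: ELSE → 19
ship_id=909: ELSE → 16
ship_id=910: ELSE → 33

10, 22, 7, 18, 28, 6, 42, 23, 19, 16, 33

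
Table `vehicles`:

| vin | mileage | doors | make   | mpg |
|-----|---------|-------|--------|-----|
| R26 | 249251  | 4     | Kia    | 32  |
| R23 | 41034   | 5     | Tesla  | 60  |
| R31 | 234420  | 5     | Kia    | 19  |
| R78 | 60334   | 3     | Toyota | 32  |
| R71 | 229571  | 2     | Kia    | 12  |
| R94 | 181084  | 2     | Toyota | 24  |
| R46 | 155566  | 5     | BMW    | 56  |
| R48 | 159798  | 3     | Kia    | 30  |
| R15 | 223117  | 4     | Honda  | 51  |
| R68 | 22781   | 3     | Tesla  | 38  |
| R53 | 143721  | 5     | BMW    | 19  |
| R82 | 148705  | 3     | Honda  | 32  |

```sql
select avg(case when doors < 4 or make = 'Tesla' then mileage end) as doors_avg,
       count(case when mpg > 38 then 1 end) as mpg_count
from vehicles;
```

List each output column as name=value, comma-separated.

[doors_avg: doors < 4 or make = 'Tesla']
vin=R26: ✗
vin=R23: ✓ → 41034
vin=R31: ✗
vin=R78: ✓ → 60334
vin=R71: ✓ → 229571
vin=R94: ✓ → 181084
vin=R46: ✗
vin=R48: ✓ → 159798
vin=R15: ✗
vin=R68: ✓ → 22781
vin=R53: ✗
vin=R82: ✓ → 148705
doors_avg = (41034 + 60334 + 229571 + 181084 + 159798 + 22781 + 148705) / 7 = 120472.4285714286
—
[mpg_count: mpg > 38]
vin=R26: ✗
vin=R23: ✓ → 1
vin=R31: ✗
vin=R78: ✗
vin=R71: ✗
vin=R94: ✗
vin=R46: ✓ → 1
vin=R48: ✗
vin=R15: ✓ → 1
vin=R68: ✗
vin=R53: ✗
vin=R82: ✗
mpg_count = COUNT(1, 1, 1) = 3

doors_avg=120472.4285714286, mpg_count=3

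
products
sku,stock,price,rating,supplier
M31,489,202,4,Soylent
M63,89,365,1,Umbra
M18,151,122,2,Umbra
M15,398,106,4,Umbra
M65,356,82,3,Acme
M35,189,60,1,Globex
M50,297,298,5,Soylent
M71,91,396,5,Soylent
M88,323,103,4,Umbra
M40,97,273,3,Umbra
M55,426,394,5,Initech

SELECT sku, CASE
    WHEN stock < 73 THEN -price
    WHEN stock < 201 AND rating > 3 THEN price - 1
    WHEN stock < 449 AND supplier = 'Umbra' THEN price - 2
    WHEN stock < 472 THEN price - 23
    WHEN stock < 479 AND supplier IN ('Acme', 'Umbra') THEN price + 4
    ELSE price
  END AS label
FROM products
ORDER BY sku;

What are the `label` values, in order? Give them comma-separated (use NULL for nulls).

sku=M15: stock < 449 AND supplier = 'Umbra' → 104
sku=M18: stock < 449 AND supplier = 'Umbra' → 120
sku=M31: ELSE → 202
sku=M35: stock < 472 → 37
sku=M40: stock < 449 AND supplier = 'Umbra' → 271
sku=M50: stock < 472 → 275
sku=M55: stock < 472 → 371
sku=M63: stock < 449 AND supplier = 'Umbra' → 363
sku=M65: stock < 472 → 59
sku=M71: stock < 201 AND rating > 3 → 395
sku=M88: stock < 449 AND supplier = 'Umbra' → 101

104, 120, 202, 37, 271, 275, 371, 363, 59, 395, 101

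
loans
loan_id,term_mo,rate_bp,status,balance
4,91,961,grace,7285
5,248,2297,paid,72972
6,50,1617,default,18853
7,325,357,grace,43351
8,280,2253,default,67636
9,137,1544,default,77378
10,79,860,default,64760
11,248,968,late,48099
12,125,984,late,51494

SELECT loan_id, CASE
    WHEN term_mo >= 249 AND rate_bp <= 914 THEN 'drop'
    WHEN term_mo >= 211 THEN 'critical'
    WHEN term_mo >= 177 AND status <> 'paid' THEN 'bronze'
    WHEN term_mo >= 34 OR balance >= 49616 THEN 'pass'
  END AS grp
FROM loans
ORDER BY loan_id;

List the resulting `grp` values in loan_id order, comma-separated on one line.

loan_id=4: term_mo >= 34 OR balance >= 49616 → pass
loan_id=5: term_mo >= 211 → critical
loan_id=6: term_mo >= 34 OR balance >= 49616 → pass
loan_id=7: term_mo >= 249 AND rate_bp <= 914 → drop
loan_id=8: term_mo >= 211 → critical
loan_id=9: term_mo >= 34 OR balance >= 49616 → pass
loan_id=10: term_mo >= 34 OR balance >= 49616 → pass
loan_id=11: term_mo >= 211 → critical
loan_id=12: term_mo >= 34 OR balance >= 49616 → pass

pass, critical, pass, drop, critical, pass, pass, critical, pass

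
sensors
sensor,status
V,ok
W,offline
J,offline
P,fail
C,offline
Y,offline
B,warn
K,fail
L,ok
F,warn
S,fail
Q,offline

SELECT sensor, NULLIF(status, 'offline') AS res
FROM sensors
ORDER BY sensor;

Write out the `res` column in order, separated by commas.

sensor=B: status=warn vs offline: differ → warn
sensor=C: status=offline vs offline: equal → NULL
sensor=F: status=warn vs offline: differ → warn
sensor=J: status=offline vs offline: equal → NULL
sensor=K: status=fail vs offline: differ → fail
sensor=L: status=ok vs offline: differ → ok
sensor=P: status=fail vs offline: differ → fail
sensor=Q: status=offline vs offline: equal → NULL
sensor=S: status=fail vs offline: differ → fail
sensor=V: status=ok vs offline: differ → ok
sensor=W: status=offline vs offline: equal → NULL
sensor=Y: status=offline vs offline: equal → NULL

warn, NULL, warn, NULL, fail, ok, fail, NULL, fail, ok, NULL, NULL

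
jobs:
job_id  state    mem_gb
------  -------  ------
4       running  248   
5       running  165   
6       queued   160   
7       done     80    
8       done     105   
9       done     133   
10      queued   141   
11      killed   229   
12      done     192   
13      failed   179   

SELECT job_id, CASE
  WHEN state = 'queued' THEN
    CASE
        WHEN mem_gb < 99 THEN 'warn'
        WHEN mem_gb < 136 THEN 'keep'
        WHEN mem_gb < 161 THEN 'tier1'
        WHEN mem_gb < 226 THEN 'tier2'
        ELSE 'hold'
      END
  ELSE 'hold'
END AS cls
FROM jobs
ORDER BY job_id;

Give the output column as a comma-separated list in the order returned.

job_id=4: state='running' → outer ELSE → hold
job_id=5: state='running' → outer ELSE → hold
job_id=6: state='queued' → inner[mem_gb < 161] → tier1
job_id=7: state='done' → outer ELSE → hold
job_id=8: state='done' → outer ELSE → hold
job_id=9: state='done' → outer ELSE → hold
job_id=10: state='queued' → inner[mem_gb < 161] → tier1
job_id=11: state='killed' → outer ELSE → hold
job_id=12: state='done' → outer ELSE → hold
job_id=13: state='failed' → outer ELSE → hold

hold, hold, tier1, hold, hold, hold, tier1, hold, hold, hold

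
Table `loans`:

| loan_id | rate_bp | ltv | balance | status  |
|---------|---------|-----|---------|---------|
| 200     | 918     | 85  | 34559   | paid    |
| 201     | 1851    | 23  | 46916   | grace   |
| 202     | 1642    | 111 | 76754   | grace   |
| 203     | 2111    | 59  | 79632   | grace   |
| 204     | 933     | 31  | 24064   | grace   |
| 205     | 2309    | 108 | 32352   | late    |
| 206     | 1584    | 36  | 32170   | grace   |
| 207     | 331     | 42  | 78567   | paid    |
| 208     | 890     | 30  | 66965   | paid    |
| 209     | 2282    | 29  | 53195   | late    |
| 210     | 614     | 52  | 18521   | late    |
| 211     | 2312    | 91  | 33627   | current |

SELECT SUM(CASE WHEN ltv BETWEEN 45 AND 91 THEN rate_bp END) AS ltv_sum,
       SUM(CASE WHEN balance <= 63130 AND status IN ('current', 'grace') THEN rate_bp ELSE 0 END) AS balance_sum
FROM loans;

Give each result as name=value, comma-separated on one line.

[ltv_sum: ltv BETWEEN 45 AND 91]
loan_id=200: ✓ → 918
loan_id=201: ✗
loan_id=202: ✗
loan_id=203: ✓ → 2111
loan_id=204: ✗
loan_id=205: ✗
loan_id=206: ✗
loan_id=207: ✗
loan_id=208: ✗
loan_id=209: ✗
loan_id=210: ✓ → 614
loan_id=211: ✓ → 2312
ltv_sum = 918 + 2111 + 614 + 2312 = 5955
—
[balance_sum: balance <= 63130 AND status IN ('current', 'grace')]
loan_id=200: ✗
loan_id=201: ✓ → 1851
loan_id=202: ✗
loan_id=203: ✗
loan_id=204: ✓ → 933
loan_id=205: ✗
loan_id=206: ✓ → 1584
loan_id=207: ✗
loan_id=208: ✗
loan_id=209: ✗
loan_id=210: ✗
loan_id=211: ✓ → 2312
balance_sum = 1851 + 933 + 1584 + 2312 = 6680

ltv_sum=5955, balance_sum=6680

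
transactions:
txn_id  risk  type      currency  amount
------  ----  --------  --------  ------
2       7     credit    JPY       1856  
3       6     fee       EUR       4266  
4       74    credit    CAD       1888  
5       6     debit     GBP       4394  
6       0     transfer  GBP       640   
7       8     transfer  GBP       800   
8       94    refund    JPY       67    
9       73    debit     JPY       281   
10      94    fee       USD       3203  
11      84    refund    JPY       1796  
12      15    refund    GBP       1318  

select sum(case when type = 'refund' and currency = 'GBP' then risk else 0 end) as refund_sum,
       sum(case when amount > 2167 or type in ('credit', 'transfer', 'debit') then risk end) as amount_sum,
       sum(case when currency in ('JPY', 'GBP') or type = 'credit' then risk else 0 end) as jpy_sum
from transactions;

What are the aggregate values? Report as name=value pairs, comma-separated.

[refund_sum: type = 'refund' and currency = 'GBP']
txn_id=2: ✗
txn_id=3: ✗
txn_id=4: ✗
txn_id=5: ✗
txn_id=6: ✗
txn_id=7: ✗
txn_id=8: ✗
txn_id=9: ✗
txn_id=10: ✗
txn_id=11: ✗
txn_id=12: ✓ → 15
refund_sum = 15
—
[amount_sum: amount > 2167 or type in ('credit', 'transfer', 'debit')]
txn_id=2: ✓ → 7
txn_id=3: ✓ → 6
txn_id=4: ✓ → 74
txn_id=5: ✓ → 6
txn_id=6: ✓ → 0
txn_id=7: ✓ → 8
txn_id=8: ✗
txn_id=9: ✓ → 73
txn_id=10: ✓ → 94
txn_id=11: ✗
txn_id=12: ✗
amount_sum = 7 + 6 + 74 + 6 + 8 + 73 + 94 = 268
—
[jpy_sum: currency in ('JPY', 'GBP') or type = 'credit']
txn_id=2: ✓ → 7
txn_id=3: ✗
txn_id=4: ✓ → 74
txn_id=5: ✓ → 6
txn_id=6: ✓ → 0
txn_id=7: ✓ → 8
txn_id=8: ✓ → 94
txn_id=9: ✓ → 73
txn_id=10: ✗
txn_id=11: ✓ → 84
txn_id=12: ✓ → 15
jpy_sum = 7 + 74 + 6 + 8 + 94 + 73 + 84 + 15 = 361

refund_sum=15, amount_sum=268, jpy_sum=361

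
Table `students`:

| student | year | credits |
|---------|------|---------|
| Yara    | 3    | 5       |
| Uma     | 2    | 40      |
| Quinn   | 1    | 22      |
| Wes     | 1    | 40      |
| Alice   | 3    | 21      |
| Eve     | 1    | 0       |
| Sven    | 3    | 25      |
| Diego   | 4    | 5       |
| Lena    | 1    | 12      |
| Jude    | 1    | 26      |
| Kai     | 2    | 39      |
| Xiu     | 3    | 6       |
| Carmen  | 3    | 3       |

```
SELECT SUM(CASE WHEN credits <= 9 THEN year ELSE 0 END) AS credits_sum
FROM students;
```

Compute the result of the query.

14

student=Yara: ✓ → 3
student=Uma: ✗
student=Quinn: ✗
student=Wes: ✗
student=Alice: ✗
student=Eve: ✓ → 1
student=Sven: ✗
student=Diego: ✓ → 4
student=Lena: ✗
student=Jude: ✗
student=Kai: ✗
student=Xiu: ✓ → 3
student=Carmen: ✓ → 3
credits_sum = 3 + 1 + 4 + 3 + 3 = 14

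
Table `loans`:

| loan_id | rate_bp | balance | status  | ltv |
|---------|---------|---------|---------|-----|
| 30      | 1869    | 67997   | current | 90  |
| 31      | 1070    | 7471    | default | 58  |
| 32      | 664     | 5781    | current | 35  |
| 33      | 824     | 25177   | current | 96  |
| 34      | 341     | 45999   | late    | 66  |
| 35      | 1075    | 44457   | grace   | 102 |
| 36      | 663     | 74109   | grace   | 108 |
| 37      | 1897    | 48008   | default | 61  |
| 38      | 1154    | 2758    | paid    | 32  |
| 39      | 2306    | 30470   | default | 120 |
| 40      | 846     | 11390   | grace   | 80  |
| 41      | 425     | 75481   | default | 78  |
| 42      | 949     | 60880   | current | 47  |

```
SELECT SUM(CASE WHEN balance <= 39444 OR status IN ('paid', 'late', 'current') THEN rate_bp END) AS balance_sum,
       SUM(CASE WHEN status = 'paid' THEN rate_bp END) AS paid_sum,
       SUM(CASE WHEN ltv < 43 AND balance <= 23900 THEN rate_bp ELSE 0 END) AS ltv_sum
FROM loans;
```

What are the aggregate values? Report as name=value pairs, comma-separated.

balance_sum=10023, paid_sum=1154, ltv_sum=1818

[balance_sum: balance <= 39444 OR status IN ('paid', 'late', 'current')]
loan_id=30: ✓ → 1869
loan_id=31: ✓ → 1070
loan_id=32: ✓ → 664
loan_id=33: ✓ → 824
loan_id=34: ✓ → 341
loan_id=35: ✗
loan_id=36: ✗
loan_id=37: ✗
loan_id=38: ✓ → 1154
loan_id=39: ✓ → 2306
loan_id=40: ✓ → 846
loan_id=41: ✗
loan_id=42: ✓ → 949
balance_sum = 1869 + 1070 + 664 + 824 + 341 + 1154 + 2306 + 846 + 949 = 10023
—
[paid_sum: status = 'paid']
loan_id=30: ✗
loan_id=31: ✗
loan_id=32: ✗
loan_id=33: ✗
loan_id=34: ✗
loan_id=35: ✗
loan_id=36: ✗
loan_id=37: ✗
loan_id=38: ✓ → 1154
loan_id=39: ✗
loan_id=40: ✗
loan_id=41: ✗
loan_id=42: ✗
paid_sum = 1154
—
[ltv_sum: ltv < 43 AND balance <= 23900]
loan_id=30: ✗
loan_id=31: ✗
loan_id=32: ✓ → 664
loan_id=33: ✗
loan_id=34: ✗
loan_id=35: ✗
loan_id=36: ✗
loan_id=37: ✗
loan_id=38: ✓ → 1154
loan_id=39: ✗
loan_id=40: ✗
loan_id=41: ✗
loan_id=42: ✗
ltv_sum = 664 + 1154 = 1818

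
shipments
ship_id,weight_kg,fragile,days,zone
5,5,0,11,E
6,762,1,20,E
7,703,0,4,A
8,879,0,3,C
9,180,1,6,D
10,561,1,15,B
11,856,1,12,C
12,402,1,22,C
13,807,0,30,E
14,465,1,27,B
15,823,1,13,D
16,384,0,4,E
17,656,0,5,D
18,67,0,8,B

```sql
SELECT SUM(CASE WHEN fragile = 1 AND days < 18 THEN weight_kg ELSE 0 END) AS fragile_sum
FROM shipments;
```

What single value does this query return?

2420

ship_id=5: ✗
ship_id=6: ✗
ship_id=7: ✗
ship_id=8: ✗
ship_id=9: ✓ → 180
ship_id=10: ✓ → 561
ship_id=11: ✓ → 856
ship_id=12: ✗
ship_id=13: ✗
ship_id=14: ✗
ship_id=15: ✓ → 823
ship_id=16: ✗
ship_id=17: ✗
ship_id=18: ✗
fragile_sum = 180 + 561 + 856 + 823 = 2420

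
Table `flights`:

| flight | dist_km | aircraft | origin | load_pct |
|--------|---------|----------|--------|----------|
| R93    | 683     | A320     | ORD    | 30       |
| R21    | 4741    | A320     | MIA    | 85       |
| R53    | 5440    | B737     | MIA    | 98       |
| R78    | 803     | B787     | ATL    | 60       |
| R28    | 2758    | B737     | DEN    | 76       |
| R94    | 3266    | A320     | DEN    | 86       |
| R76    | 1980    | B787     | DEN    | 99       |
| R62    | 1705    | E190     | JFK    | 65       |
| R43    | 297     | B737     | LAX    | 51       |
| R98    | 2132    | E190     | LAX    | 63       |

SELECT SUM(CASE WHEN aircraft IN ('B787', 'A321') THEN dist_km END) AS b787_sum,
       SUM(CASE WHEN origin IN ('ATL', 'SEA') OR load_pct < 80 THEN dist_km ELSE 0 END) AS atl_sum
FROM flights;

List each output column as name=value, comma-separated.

b787_sum=2783, atl_sum=8378

[b787_sum: aircraft IN ('B787', 'A321')]
flight=R93: ✗
flight=R21: ✗
flight=R53: ✗
flight=R78: ✓ → 803
flight=R28: ✗
flight=R94: ✗
flight=R76: ✓ → 1980
flight=R62: ✗
flight=R43: ✗
flight=R98: ✗
b787_sum = 803 + 1980 = 2783
—
[atl_sum: origin IN ('ATL', 'SEA') OR load_pct < 80]
flight=R93: ✓ → 683
flight=R21: ✗
flight=R53: ✗
flight=R78: ✓ → 803
flight=R28: ✓ → 2758
flight=R94: ✗
flight=R76: ✗
flight=R62: ✓ → 1705
flight=R43: ✓ → 297
flight=R98: ✓ → 2132
atl_sum = 683 + 803 + 2758 + 1705 + 297 + 2132 = 8378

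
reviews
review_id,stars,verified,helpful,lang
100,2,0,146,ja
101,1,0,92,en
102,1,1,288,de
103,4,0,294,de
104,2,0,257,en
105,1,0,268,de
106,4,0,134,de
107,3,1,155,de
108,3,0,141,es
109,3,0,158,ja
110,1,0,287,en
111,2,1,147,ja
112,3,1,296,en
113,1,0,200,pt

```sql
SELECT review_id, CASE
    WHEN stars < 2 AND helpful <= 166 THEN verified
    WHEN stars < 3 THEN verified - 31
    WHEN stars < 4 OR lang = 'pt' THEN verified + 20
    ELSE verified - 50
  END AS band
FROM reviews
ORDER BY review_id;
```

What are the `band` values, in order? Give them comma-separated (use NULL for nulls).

review_id=100: stars < 3 → -31
review_id=101: stars < 2 AND helpful <= 166 → 0
review_id=102: stars < 3 → -30
review_id=103: ELSE → -50
review_id=104: stars < 3 → -31
review_id=105: stars < 3 → -31
review_id=106: ELSE → -50
review_id=107: stars < 4 OR lang = 'pt' → 21
review_id=108: stars < 4 OR lang = 'pt' → 20
review_id=109: stars < 4 OR lang = 'pt' → 20
review_id=110: stars < 3 → -31
review_id=111: stars < 3 → -30
review_id=112: stars < 4 OR lang = 'pt' → 21
review_id=113: stars < 3 → -31

-31, 0, -30, -50, -31, -31, -50, 21, 20, 20, -31, -30, 21, -31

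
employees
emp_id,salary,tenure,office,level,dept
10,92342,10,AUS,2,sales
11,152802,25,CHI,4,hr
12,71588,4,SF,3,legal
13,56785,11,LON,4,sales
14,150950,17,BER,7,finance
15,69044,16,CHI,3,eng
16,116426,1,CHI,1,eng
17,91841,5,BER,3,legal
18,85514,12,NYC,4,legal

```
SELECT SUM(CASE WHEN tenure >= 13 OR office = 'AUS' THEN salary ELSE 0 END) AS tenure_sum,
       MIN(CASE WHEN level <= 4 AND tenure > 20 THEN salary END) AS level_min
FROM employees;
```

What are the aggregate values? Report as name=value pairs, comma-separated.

tenure_sum=465138, level_min=152802

[tenure_sum: tenure >= 13 OR office = 'AUS']
emp_id=10: ✓ → 92342
emp_id=11: ✓ → 152802
emp_id=12: ✗
emp_id=13: ✗
emp_id=14: ✓ → 150950
emp_id=15: ✓ → 69044
emp_id=16: ✗
emp_id=17: ✗
emp_id=18: ✗
tenure_sum = 92342 + 152802 + 150950 + 69044 = 465138
—
[level_min: level <= 4 AND tenure > 20]
emp_id=10: ✗
emp_id=11: ✓ → 152802
emp_id=12: ✗
emp_id=13: ✗
emp_id=14: ✗
emp_id=15: ✗
emp_id=16: ✗
emp_id=17: ✗
emp_id=18: ✗
level_min = MIN(152802) = 152802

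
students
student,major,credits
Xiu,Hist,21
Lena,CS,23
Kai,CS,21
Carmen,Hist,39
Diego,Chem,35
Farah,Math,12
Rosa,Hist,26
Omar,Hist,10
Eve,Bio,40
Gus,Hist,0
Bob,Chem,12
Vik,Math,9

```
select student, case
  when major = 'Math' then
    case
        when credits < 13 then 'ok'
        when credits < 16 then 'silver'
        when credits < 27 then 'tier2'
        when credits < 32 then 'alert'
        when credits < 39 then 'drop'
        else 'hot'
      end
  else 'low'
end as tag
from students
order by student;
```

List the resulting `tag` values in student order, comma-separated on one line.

student=Bob: major='Chem' → outer ELSE → low
student=Carmen: major='Hist' → outer ELSE → low
student=Diego: major='Chem' → outer ELSE → low
student=Eve: major='Bio' → outer ELSE → low
student=Farah: major='Math' → inner[credits < 13] → ok
student=Gus: major='Hist' → outer ELSE → low
student=Kai: major='CS' → outer ELSE → low
student=Lena: major='CS' → outer ELSE → low
student=Omar: major='Hist' → outer ELSE → low
student=Rosa: major='Hist' → outer ELSE → low
student=Vik: major='Math' → inner[credits < 13] → ok
student=Xiu: major='Hist' → outer ELSE → low

low, low, low, low, ok, low, low, low, low, low, ok, low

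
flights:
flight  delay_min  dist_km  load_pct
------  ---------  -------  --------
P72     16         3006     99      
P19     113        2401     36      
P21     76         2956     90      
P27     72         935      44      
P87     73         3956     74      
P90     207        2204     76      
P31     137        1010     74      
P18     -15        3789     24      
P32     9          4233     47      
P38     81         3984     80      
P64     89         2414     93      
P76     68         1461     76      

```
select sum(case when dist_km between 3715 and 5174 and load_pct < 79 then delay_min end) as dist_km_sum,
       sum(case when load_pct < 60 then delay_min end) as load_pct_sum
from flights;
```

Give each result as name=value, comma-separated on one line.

[dist_km_sum: dist_km between 3715 and 5174 and load_pct < 79]
flight=P72: ✗
flight=P19: ✗
flight=P21: ✗
flight=P27: ✗
flight=P87: ✓ → 73
flight=P90: ✗
flight=P31: ✗
flight=P18: ✓ → -15
flight=P32: ✓ → 9
flight=P38: ✗
flight=P64: ✗
flight=P76: ✗
dist_km_sum = 73 + -15 + 9 = 67
—
[load_pct_sum: load_pct < 60]
flight=P72: ✗
flight=P19: ✓ → 113
flight=P21: ✗
flight=P27: ✓ → 72
flight=P87: ✗
flight=P90: ✗
flight=P31: ✗
flight=P18: ✓ → -15
flight=P32: ✓ → 9
flight=P38: ✗
flight=P64: ✗
flight=P76: ✗
load_pct_sum = 113 + 72 + -15 + 9 = 179

dist_km_sum=67, load_pct_sum=179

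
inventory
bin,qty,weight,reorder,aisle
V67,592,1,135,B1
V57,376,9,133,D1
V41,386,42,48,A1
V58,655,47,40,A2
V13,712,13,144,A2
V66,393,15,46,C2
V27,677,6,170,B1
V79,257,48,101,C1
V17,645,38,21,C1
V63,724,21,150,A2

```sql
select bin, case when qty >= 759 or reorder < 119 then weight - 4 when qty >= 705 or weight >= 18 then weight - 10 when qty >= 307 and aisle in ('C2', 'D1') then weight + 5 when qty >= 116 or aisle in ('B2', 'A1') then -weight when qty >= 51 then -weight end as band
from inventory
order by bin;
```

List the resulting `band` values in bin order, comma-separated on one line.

3, 34, -6, 38, 14, 43, 11, 11, -1, 44

bin=V13: qty >= 705 or weight >= 18 → 3
bin=V17: qty >= 759 or reorder < 119 → 34
bin=V27: qty >= 116 or aisle in ('B2', 'A1') → -6
bin=V41: qty >= 759 or reorder < 119 → 38
bin=V57: qty >= 307 and aisle in ('C2', 'D1') → 14
bin=V58: qty >= 759 or reorder < 119 → 43
bin=V63: qty >= 705 or weight >= 18 → 11
bin=V66: qty >= 759 or reorder < 119 → 11
bin=V67: qty >= 116 or aisle in ('B2', 'A1') → -1
bin=V79: qty >= 759 or reorder < 119 → 44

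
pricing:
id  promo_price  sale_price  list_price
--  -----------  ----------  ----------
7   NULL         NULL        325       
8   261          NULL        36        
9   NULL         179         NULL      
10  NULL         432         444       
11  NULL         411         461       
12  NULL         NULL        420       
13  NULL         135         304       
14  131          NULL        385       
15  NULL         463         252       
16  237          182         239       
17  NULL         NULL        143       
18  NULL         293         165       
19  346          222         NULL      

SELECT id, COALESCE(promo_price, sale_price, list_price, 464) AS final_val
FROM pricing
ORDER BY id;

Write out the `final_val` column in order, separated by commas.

id=7: promo_price=NULL, sale_price=NULL, list_price=325 → 325
id=8: promo_price=261 → 261
id=9: promo_price=NULL, sale_price=179 → 179
id=10: promo_price=NULL, sale_price=432 → 432
id=11: promo_price=NULL, sale_price=411 → 411
id=12: promo_price=NULL, sale_price=NULL, list_price=420 → 420
id=13: promo_price=NULL, sale_price=135 → 135
id=14: promo_price=131 → 131
id=15: promo_price=NULL, sale_price=463 → 463
id=16: promo_price=237 → 237
id=17: promo_price=NULL, sale_price=NULL, list_price=143 → 143
id=18: promo_price=NULL, sale_price=293 → 293
id=19: promo_price=346 → 346

325, 261, 179, 432, 411, 420, 135, 131, 463, 237, 143, 293, 346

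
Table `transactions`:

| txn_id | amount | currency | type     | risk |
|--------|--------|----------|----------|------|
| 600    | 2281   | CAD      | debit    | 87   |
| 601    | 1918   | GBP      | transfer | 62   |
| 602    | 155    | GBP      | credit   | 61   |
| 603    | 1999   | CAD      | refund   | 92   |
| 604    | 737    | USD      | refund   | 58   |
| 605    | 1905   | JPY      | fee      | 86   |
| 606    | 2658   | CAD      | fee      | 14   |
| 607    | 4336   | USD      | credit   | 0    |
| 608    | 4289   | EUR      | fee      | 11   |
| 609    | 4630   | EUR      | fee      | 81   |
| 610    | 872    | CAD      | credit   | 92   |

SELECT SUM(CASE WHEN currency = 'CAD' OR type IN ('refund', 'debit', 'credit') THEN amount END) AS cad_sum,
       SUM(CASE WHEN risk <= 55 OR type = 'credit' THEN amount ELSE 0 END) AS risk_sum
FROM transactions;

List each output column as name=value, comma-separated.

[cad_sum: currency = 'CAD' OR type IN ('refund', 'debit', 'credit')]
txn_id=600: ✓ → 2281
txn_id=601: ✗
txn_id=602: ✓ → 155
txn_id=603: ✓ → 1999
txn_id=604: ✓ → 737
txn_id=605: ✗
txn_id=606: ✓ → 2658
txn_id=607: ✓ → 4336
txn_id=608: ✗
txn_id=609: ✗
txn_id=610: ✓ → 872
cad_sum = 2281 + 155 + 1999 + 737 + 2658 + 4336 + 872 = 13038
—
[risk_sum: risk <= 55 OR type = 'credit']
txn_id=600: ✗
txn_id=601: ✗
txn_id=602: ✓ → 155
txn_id=603: ✗
txn_id=604: ✗
txn_id=605: ✗
txn_id=606: ✓ → 2658
txn_id=607: ✓ → 4336
txn_id=608: ✓ → 4289
txn_id=609: ✗
txn_id=610: ✓ → 872
risk_sum = 155 + 2658 + 4336 + 4289 + 872 = 12310

cad_sum=13038, risk_sum=12310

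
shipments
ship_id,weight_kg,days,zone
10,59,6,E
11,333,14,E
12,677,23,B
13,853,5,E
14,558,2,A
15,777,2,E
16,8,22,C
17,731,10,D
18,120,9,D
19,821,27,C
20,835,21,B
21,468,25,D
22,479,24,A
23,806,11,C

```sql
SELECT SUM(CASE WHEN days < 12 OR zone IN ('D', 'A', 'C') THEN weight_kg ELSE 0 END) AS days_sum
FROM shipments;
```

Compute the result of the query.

5680

ship_id=10: ✓ → 59
ship_id=11: ✗
ship_id=12: ✗
ship_id=13: ✓ → 853
ship_id=14: ✓ → 558
ship_id=15: ✓ → 777
ship_id=16: ✓ → 8
ship_id=17: ✓ → 731
ship_id=18: ✓ → 120
ship_id=19: ✓ → 821
ship_id=20: ✗
ship_id=21: ✓ → 468
ship_id=22: ✓ → 479
ship_id=23: ✓ → 806
days_sum = 59 + 853 + 558 + 777 + 8 + 731 + 120 + 821 + 468 + 479 + 806 = 5680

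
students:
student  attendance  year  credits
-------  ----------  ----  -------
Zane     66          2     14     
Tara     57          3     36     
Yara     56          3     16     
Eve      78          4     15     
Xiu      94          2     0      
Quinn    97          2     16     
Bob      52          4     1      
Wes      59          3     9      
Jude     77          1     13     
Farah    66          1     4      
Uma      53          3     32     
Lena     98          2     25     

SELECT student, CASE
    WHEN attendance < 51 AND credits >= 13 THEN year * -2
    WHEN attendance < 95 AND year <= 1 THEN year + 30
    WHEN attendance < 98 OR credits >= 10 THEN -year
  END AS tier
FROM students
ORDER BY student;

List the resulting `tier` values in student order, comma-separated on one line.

-4, -4, 31, 31, -2, -2, -3, -3, -3, -2, -3, -2

student=Bob: attendance < 98 OR credits >= 10 → -4
student=Eve: attendance < 98 OR credits >= 10 → -4
student=Farah: attendance < 95 AND year <= 1 → 31
student=Jude: attendance < 95 AND year <= 1 → 31
student=Lena: attendance < 98 OR credits >= 10 → -2
student=Quinn: attendance < 98 OR credits >= 10 → -2
student=Tara: attendance < 98 OR credits >= 10 → -3
student=Uma: attendance < 98 OR credits >= 10 → -3
student=Wes: attendance < 98 OR credits >= 10 → -3
student=Xiu: attendance < 98 OR credits >= 10 → -2
student=Yara: attendance < 98 OR credits >= 10 → -3
student=Zane: attendance < 98 OR credits >= 10 → -2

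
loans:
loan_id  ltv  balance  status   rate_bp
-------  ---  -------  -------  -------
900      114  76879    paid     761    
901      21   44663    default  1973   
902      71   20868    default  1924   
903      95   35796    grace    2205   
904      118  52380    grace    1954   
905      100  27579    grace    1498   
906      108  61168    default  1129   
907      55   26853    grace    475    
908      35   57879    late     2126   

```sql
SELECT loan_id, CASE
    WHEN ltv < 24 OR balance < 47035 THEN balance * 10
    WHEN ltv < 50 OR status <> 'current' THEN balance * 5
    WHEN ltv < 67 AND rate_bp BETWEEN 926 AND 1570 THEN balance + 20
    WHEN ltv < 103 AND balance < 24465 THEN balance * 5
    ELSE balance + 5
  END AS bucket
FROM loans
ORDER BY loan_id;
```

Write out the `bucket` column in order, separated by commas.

loan_id=900: ltv < 50 OR status <> 'current' → 384395
loan_id=901: ltv < 24 OR balance < 47035 → 446630
loan_id=902: ltv < 24 OR balance < 47035 → 208680
loan_id=903: ltv < 24 OR balance < 47035 → 357960
loan_id=904: ltv < 50 OR status <> 'current' → 261900
loan_id=905: ltv < 24 OR balance < 47035 → 275790
loan_id=906: ltv < 50 OR status <> 'current' → 305840
loan_id=907: ltv < 24 OR balance < 47035 → 268530
loan_id=908: ltv < 50 OR status <> 'current' → 289395

384395, 446630, 208680, 357960, 261900, 275790, 305840, 268530, 289395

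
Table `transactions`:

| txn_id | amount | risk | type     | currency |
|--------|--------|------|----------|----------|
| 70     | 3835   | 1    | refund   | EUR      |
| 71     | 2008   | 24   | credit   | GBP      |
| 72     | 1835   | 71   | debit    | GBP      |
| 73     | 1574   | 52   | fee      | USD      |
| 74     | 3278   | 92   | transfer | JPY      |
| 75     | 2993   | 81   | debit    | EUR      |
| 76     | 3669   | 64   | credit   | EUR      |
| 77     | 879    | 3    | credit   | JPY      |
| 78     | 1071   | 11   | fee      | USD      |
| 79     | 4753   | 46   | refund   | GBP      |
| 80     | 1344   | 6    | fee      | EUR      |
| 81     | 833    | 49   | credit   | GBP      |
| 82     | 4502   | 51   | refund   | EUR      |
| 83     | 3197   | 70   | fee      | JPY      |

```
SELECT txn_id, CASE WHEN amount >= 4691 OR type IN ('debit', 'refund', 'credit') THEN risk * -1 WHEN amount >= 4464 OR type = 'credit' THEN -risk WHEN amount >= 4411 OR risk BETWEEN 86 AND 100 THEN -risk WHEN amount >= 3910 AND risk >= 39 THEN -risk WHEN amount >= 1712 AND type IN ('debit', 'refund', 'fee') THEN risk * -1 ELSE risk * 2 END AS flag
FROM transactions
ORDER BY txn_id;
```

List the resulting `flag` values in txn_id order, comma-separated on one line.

txn_id=70: amount >= 4691 OR type IN ('debit', 'refund', 'credit') → -1
txn_id=71: amount >= 4691 OR type IN ('debit', 'refund', 'credit') → -24
txn_id=72: amount >= 4691 OR type IN ('debit', 'refund', 'credit') → -71
txn_id=73: ELSE → 104
txn_id=74: amount >= 4411 OR risk BETWEEN 86 AND 100 → -92
txn_id=75: amount >= 4691 OR type IN ('debit', 'refund', 'credit') → -81
txn_id=76: amount >= 4691 OR type IN ('debit', 'refund', 'credit') → -64
txn_id=77: amount >= 4691 OR type IN ('debit', 'refund', 'credit') → -3
txn_id=78: ELSE → 22
txn_id=79: amount >= 4691 OR type IN ('debit', 'refund', 'credit') → -46
txn_id=80: ELSE → 12
txn_id=81: amount >= 4691 OR type IN ('debit', 'refund', 'credit') → -49
txn_id=82: amount >= 4691 OR type IN ('debit', 'refund', 'credit') → -51
txn_id=83: amount >= 1712 AND type IN ('debit', 'refund', 'fee') → -70

-1, -24, -71, 104, -92, -81, -64, -3, 22, -46, 12, -49, -51, -70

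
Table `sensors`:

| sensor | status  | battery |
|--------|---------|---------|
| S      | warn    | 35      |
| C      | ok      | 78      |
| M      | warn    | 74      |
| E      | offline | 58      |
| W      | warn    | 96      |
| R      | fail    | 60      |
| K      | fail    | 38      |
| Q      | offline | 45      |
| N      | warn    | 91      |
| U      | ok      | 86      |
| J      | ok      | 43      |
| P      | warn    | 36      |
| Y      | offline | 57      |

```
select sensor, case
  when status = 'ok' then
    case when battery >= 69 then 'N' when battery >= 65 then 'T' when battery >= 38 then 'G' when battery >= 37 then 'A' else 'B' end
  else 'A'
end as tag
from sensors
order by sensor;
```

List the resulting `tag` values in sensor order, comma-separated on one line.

sensor=C: status='ok' → inner[battery >= 69] → N
sensor=E: status='offline' → outer ELSE → A
sensor=J: status='ok' → inner[battery >= 38] → G
sensor=K: status='fail' → outer ELSE → A
sensor=M: status='warn' → outer ELSE → A
sensor=N: status='warn' → outer ELSE → A
sensor=P: status='warn' → outer ELSE → A
sensor=Q: status='offline' → outer ELSE → A
sensor=R: status='fail' → outer ELSE → A
sensor=S: status='warn' → outer ELSE → A
sensor=U: status='ok' → inner[battery >= 69] → N
sensor=W: status='warn' → outer ELSE → A
sensor=Y: status='offline' → outer ELSE → A

N, A, G, A, A, A, A, A, A, A, N, A, A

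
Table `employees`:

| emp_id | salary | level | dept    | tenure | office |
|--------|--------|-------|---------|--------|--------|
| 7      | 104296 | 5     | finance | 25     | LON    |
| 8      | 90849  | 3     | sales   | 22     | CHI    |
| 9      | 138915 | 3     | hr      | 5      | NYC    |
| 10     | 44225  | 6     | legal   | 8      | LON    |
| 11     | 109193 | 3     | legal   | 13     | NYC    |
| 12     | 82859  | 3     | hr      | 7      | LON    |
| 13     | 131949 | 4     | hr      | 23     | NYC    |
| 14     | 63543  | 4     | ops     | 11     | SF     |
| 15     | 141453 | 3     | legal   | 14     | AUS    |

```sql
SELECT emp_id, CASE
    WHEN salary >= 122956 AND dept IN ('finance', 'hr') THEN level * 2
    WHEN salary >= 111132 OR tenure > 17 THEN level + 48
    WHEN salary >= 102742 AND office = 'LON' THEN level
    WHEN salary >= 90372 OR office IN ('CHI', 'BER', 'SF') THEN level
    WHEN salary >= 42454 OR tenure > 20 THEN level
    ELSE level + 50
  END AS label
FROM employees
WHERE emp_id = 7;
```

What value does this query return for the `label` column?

53

emp_id = 7: salary=104296, level=5, dept=finance, tenure=25, office=LON.
salary >= 122956 AND dept IN ('finance', 'hr') → false
salary >= 111132 OR tenure > 17 → true → 53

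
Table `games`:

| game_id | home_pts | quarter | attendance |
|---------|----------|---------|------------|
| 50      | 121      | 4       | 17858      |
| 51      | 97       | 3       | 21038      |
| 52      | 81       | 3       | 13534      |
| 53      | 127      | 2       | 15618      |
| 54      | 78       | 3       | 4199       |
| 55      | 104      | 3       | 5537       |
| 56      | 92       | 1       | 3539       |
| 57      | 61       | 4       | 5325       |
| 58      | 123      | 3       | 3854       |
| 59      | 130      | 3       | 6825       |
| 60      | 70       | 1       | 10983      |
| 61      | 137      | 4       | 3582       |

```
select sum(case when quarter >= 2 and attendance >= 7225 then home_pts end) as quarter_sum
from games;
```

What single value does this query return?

426

game_id=50: ✓ → 121
game_id=51: ✓ → 97
game_id=52: ✓ → 81
game_id=53: ✓ → 127
game_id=54: ✗
game_id=55: ✗
game_id=56: ✗
game_id=57: ✗
game_id=58: ✗
game_id=59: ✗
game_id=60: ✗
game_id=61: ✗
quarter_sum = 121 + 97 + 81 + 127 = 426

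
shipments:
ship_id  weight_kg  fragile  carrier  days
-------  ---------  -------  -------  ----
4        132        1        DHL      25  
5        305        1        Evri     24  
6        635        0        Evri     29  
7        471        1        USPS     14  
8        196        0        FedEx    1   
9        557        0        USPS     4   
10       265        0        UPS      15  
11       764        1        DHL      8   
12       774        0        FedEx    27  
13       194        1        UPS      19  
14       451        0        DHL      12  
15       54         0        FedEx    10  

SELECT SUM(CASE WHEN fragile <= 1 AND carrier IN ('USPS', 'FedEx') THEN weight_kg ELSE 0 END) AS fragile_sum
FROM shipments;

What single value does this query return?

ship_id=4: ✗
ship_id=5: ✗
ship_id=6: ✗
ship_id=7: ✓ → 471
ship_id=8: ✓ → 196
ship_id=9: ✓ → 557
ship_id=10: ✗
ship_id=11: ✗
ship_id=12: ✓ → 774
ship_id=13: ✗
ship_id=14: ✗
ship_id=15: ✓ → 54
fragile_sum = 471 + 196 + 557 + 774 + 54 = 2052

2052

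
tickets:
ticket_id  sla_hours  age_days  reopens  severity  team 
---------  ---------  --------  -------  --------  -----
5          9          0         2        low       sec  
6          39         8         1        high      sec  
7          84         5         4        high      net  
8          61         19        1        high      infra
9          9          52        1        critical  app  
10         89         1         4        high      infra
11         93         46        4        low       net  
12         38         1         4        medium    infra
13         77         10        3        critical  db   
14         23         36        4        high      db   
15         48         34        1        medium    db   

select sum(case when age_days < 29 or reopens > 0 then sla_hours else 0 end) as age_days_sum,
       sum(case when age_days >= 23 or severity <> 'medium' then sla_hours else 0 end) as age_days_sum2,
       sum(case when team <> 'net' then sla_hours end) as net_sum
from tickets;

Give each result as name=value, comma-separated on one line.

[age_days_sum: age_days < 29 or reopens > 0]
ticket_id=5: ✓ → 9
ticket_id=6: ✓ → 39
ticket_id=7: ✓ → 84
ticket_id=8: ✓ → 61
ticket_id=9: ✓ → 9
ticket_id=10: ✓ → 89
ticket_id=11: ✓ → 93
ticket_id=12: ✓ → 38
ticket_id=13: ✓ → 77
ticket_id=14: ✓ → 23
ticket_id=15: ✓ → 48
age_days_sum = 9 + 39 + 84 + 61 + 9 + 89 + 93 + 38 + 77 + 23 + 48 = 570
—
[age_days_sum2: age_days >= 23 or severity <> 'medium']
ticket_id=5: ✓ → 9
ticket_id=6: ✓ → 39
ticket_id=7: ✓ → 84
ticket_id=8: ✓ → 61
ticket_id=9: ✓ → 9
ticket_id=10: ✓ → 89
ticket_id=11: ✓ → 93
ticket_id=12: ✗
ticket_id=13: ✓ → 77
ticket_id=14: ✓ → 23
ticket_id=15: ✓ → 48
age_days_sum2 = 9 + 39 + 84 + 61 + 9 + 89 + 93 + 77 + 23 + 48 = 532
—
[net_sum: team <> 'net']
ticket_id=5: ✓ → 9
ticket_id=6: ✓ → 39
ticket_id=7: ✗
ticket_id=8: ✓ → 61
ticket_id=9: ✓ → 9
ticket_id=10: ✓ → 89
ticket_id=11: ✗
ticket_id=12: ✓ → 38
ticket_id=13: ✓ → 77
ticket_id=14: ✓ → 23
ticket_id=15: ✓ → 48
net_sum = 9 + 39 + 61 + 9 + 89 + 38 + 77 + 23 + 48 = 393

age_days_sum=570, age_days_sum2=532, net_sum=393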